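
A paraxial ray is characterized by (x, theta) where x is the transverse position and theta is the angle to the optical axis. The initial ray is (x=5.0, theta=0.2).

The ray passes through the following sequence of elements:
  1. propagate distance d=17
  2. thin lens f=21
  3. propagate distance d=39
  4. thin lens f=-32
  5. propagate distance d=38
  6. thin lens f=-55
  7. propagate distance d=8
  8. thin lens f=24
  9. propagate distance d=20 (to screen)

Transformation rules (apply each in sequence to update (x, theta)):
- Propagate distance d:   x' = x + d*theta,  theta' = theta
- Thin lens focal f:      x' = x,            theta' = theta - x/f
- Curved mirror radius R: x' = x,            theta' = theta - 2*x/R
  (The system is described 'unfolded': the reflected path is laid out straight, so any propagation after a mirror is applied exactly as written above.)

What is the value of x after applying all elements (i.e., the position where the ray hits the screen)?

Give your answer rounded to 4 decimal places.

Answer: -7.3534

Derivation:
Initial: x=5.0000 theta=0.2000
After 1 (propagate distance d=17): x=8.4000 theta=0.2000
After 2 (thin lens f=21): x=8.4000 theta=-0.2000
After 3 (propagate distance d=39): x=0.6000 theta=-0.2000
After 4 (thin lens f=-32): x=0.6000 theta=-29/160 (≈-0.1813)
After 5 (propagate distance d=38): x=-6.2875 theta=-29/160 (≈-0.1813)
After 6 (thin lens f=-55): x=-6.2875 theta=-2601/8800 (≈-0.2956)
After 7 (propagate distance d=8): x=-38069/4400 (≈-8.6520) theta=-2601/8800 (≈-0.2956)
After 8 (thin lens f=24): x=-38069/4400 (≈-8.6520) theta=6857/105600 (≈0.0649)
After 9 (propagate distance d=20 (to screen)): x=-194129/26400 (≈-7.3534) theta=6857/105600 (≈0.0649)
Rounded to 4 decimal places: x = -7.3534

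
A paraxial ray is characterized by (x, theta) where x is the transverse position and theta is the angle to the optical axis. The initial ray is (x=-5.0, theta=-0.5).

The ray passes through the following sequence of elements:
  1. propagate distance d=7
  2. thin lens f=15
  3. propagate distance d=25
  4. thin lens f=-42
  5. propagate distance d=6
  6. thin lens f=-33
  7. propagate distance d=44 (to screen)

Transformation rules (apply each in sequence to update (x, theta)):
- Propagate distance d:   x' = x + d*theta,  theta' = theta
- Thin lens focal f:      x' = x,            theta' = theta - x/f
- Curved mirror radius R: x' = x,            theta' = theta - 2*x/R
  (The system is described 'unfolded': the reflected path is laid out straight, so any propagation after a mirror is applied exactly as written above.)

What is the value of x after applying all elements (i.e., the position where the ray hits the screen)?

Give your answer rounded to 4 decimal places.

Initial: x=-5.0000 theta=-0.5000
After 1 (propagate distance d=7): x=-8.5000 theta=-0.5000
After 2 (thin lens f=15): x=-8.5000 theta=1/15 (≈0.0667)
After 3 (propagate distance d=25): x=-41/6 (≈-6.8333) theta=1/15 (≈0.0667)
After 4 (thin lens f=-42): x=-41/6 (≈-6.8333) theta=-121/1260 (≈-0.0960)
After 5 (propagate distance d=6): x=-778/105 (≈-7.4095) theta=-121/1260 (≈-0.0960)
After 6 (thin lens f=-33): x=-778/105 (≈-7.4095) theta=-1481/4620 (≈-0.3206)
After 7 (propagate distance d=44 (to screen)): x=-753/35 (≈-21.5143) theta=-1481/4620 (≈-0.3206)
Rounded to 4 decimal places: x = -21.5143

Answer: -21.5143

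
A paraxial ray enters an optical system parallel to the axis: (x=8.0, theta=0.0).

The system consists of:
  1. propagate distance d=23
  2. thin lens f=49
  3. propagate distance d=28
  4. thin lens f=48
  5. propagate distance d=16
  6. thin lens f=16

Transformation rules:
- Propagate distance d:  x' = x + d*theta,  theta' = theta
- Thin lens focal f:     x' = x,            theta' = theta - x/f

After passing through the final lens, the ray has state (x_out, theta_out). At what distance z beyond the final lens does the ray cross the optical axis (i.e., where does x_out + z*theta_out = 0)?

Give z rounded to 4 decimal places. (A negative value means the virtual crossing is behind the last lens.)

Answer: -1.5238

Derivation:
Initial: x=8.0000 theta=0.0000
After 1 (propagate distance d=23): x=8.0000 theta=0.0000
After 2 (thin lens f=49): x=8.0000 theta=-8/49 (≈-0.1633)
After 3 (propagate distance d=28): x=24/7 (≈3.4286) theta=-8/49 (≈-0.1633)
After 4 (thin lens f=48): x=24/7 (≈3.4286) theta=-23/98 (≈-0.2347)
After 5 (propagate distance d=16): x=-16/49 (≈-0.3265) theta=-23/98 (≈-0.2347)
After 6 (thin lens f=16): x=-16/49 (≈-0.3265) theta=-3/14 (≈-0.2143)
z_focus = -x_out/theta_out = -(-16/49)/(-3/14) = -32/21 ≈ -1.5238
Rounded to 4 decimal places: z = -1.5238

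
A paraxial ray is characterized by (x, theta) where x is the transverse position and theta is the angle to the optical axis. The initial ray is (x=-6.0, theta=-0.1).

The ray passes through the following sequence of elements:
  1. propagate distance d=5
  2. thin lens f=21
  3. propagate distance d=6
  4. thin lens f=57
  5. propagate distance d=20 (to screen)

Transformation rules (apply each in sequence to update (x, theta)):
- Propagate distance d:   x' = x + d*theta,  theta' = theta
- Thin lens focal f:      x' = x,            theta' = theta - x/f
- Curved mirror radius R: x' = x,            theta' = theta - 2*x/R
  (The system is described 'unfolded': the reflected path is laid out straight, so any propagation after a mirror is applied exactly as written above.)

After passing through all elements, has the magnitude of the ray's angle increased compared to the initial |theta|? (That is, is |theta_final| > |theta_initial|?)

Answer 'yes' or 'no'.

Answer: yes

Derivation:
Initial: x=-6.0000 theta=-0.1000
After 1 (propagate distance d=5): x=-6.5000 theta=-0.1000
After 2 (thin lens f=21): x=-6.5000 theta=22/105 (≈0.2095)
After 3 (propagate distance d=6): x=-367/70 (≈-5.2429) theta=22/105 (≈0.2095)
After 4 (thin lens f=57): x=-367/70 (≈-5.2429) theta=401/1330 (≈0.3015)
After 5 (propagate distance d=20 (to screen)): x=1047/1330 (≈0.7872) theta=401/1330 (≈0.3015)
|theta_initial|=0.1000 |theta_final|=401/1330 (≈0.3015) -> increased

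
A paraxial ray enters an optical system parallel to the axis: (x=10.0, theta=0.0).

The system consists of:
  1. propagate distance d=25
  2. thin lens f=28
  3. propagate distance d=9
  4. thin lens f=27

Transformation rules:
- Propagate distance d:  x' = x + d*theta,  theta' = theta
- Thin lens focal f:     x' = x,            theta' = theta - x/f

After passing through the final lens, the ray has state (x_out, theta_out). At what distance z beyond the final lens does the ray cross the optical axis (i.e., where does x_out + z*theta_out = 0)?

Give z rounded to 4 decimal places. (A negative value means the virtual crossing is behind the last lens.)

Answer: 11.1522

Derivation:
Initial: x=10.0000 theta=0.0000
After 1 (propagate distance d=25): x=10.0000 theta=0.0000
After 2 (thin lens f=28): x=10.0000 theta=-5/14 (≈-0.3571)
After 3 (propagate distance d=9): x=95/14 (≈6.7857) theta=-5/14 (≈-0.3571)
After 4 (thin lens f=27): x=95/14 (≈6.7857) theta=-115/189 (≈-0.6085)
z_focus = -x_out/theta_out = -(95/14)/(-115/189) = 513/46 ≈ 11.1522
Rounded to 4 decimal places: z = 11.1522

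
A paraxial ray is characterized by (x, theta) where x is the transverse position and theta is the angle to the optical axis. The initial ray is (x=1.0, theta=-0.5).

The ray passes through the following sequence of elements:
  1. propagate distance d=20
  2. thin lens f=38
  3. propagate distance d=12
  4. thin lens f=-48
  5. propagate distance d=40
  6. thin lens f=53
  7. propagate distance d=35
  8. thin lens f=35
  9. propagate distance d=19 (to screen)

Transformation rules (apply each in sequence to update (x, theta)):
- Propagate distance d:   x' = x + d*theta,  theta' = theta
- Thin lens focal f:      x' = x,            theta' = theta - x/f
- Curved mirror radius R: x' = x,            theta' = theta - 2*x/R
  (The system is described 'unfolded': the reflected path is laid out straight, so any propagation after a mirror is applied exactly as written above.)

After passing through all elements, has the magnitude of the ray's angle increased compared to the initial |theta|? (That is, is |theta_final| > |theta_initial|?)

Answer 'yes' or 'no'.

Initial: x=1.0000 theta=-0.5000
After 1 (propagate distance d=20): x=-9.0000 theta=-0.5000
After 2 (thin lens f=38): x=-9.0000 theta=-5/19 (≈-0.2632)
After 3 (propagate distance d=12): x=-231/19 (≈-12.1579) theta=-5/19 (≈-0.2632)
After 4 (thin lens f=-48): x=-231/19 (≈-12.1579) theta=-157/304 (≈-0.5164)
After 5 (propagate distance d=40): x=-1247/38 (≈-32.8158) theta=-157/304 (≈-0.5164)
After 6 (thin lens f=53): x=-1247/38 (≈-32.8158) theta=1655/16112 (≈0.1027)
After 7 (propagate distance d=35): x=-470803/16112 (≈-29.2206) theta=1655/16112 (≈0.1027)
After 8 (thin lens f=35): x=-470803/16112 (≈-29.2206) theta=1247/1330 (≈0.9376)
After 9 (propagate distance d=19 (to screen)): x=-6432273/563920 (≈-11.4064) theta=1247/1330 (≈0.9376)
|theta_initial|=0.5000 |theta_final|=1247/1330 (≈0.9376) -> increased

Answer: yes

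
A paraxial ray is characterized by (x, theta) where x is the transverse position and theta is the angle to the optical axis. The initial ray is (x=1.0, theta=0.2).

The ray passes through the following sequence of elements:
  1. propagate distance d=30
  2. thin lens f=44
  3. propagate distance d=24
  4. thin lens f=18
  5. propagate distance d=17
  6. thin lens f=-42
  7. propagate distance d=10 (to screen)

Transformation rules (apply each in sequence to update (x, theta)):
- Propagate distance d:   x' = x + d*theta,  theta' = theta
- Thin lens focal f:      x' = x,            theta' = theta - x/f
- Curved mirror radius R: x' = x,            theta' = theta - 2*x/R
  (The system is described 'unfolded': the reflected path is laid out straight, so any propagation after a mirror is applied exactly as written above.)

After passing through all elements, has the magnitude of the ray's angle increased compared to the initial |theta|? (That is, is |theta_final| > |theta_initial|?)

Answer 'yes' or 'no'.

Initial: x=1.0000 theta=0.2000
After 1 (propagate distance d=30): x=7.0000 theta=0.2000
After 2 (thin lens f=44): x=7.0000 theta=9/220 (≈0.0409)
After 3 (propagate distance d=24): x=439/55 (≈7.9818) theta=9/220 (≈0.0409)
After 4 (thin lens f=18): x=439/55 (≈7.9818) theta=-797/1980 (≈-0.4025)
After 5 (propagate distance d=17): x=41/36 (≈1.1389) theta=-797/1980 (≈-0.4025)
After 6 (thin lens f=-42): x=41/36 (≈1.1389) theta=-31219/83160 (≈-0.3754)
After 7 (propagate distance d=10 (to screen)): x=-5437/2079 (≈-2.6152) theta=-31219/83160 (≈-0.3754)
|theta_initial|=0.2000 |theta_final|=31219/83160 (≈0.3754) -> increased

Answer: yes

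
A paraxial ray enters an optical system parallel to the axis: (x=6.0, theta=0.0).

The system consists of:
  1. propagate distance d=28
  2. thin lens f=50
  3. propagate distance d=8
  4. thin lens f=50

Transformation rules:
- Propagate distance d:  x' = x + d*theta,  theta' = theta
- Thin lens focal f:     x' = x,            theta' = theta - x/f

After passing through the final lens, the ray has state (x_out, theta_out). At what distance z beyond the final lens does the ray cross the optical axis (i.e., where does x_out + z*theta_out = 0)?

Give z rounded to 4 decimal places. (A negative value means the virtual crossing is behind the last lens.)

Answer: 22.8261

Derivation:
Initial: x=6.0000 theta=0.0000
After 1 (propagate distance d=28): x=6.0000 theta=0.0000
After 2 (thin lens f=50): x=6.0000 theta=-0.1200
After 3 (propagate distance d=8): x=5.0400 theta=-0.1200
After 4 (thin lens f=50): x=5.0400 theta=-0.2208
z_focus = -x_out/theta_out = -(5.0400)/(-0.2208) = 525/23 ≈ 22.8261
Rounded to 4 decimal places: z = 22.8261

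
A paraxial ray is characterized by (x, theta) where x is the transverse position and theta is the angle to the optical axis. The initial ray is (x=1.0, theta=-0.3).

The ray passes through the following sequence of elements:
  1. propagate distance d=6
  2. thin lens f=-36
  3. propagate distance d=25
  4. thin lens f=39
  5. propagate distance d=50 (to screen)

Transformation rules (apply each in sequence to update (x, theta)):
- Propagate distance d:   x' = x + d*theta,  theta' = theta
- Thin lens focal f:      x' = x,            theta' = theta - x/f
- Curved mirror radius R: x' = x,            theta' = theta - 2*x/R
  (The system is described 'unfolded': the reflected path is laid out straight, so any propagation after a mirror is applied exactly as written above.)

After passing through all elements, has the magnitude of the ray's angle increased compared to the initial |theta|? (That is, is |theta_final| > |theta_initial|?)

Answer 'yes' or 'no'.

Answer: no

Derivation:
Initial: x=1.0000 theta=-0.3000
After 1 (propagate distance d=6): x=-0.8000 theta=-0.3000
After 2 (thin lens f=-36): x=-0.8000 theta=-29/90 (≈-0.3222)
After 3 (propagate distance d=25): x=-797/90 (≈-8.8556) theta=-29/90 (≈-0.3222)
After 4 (thin lens f=39): x=-797/90 (≈-8.8556) theta=-167/1755 (≈-0.0952)
After 5 (propagate distance d=50 (to screen)): x=-47783/3510 (≈-13.6134) theta=-167/1755 (≈-0.0952)
|theta_initial|=0.3000 |theta_final|=167/1755 (≈0.0952) -> not increased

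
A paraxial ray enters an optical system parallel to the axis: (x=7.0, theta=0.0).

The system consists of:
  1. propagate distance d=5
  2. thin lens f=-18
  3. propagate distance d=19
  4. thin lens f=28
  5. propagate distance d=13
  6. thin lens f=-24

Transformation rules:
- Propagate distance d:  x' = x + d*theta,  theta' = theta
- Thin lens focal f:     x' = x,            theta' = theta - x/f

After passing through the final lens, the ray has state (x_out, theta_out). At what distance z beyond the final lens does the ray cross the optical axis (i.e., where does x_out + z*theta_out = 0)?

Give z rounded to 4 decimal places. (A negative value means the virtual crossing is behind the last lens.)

Answer: -31.3741

Derivation:
Initial: x=7.0000 theta=0.0000
After 1 (propagate distance d=5): x=7.0000 theta=0.0000
After 2 (thin lens f=-18): x=7.0000 theta=7/18 (≈0.3889)
After 3 (propagate distance d=19): x=259/18 (≈14.3889) theta=7/18 (≈0.3889)
After 4 (thin lens f=28): x=259/18 (≈14.3889) theta=-0.1250
After 5 (propagate distance d=13): x=919/72 (≈12.7639) theta=-0.1250
After 6 (thin lens f=-24): x=919/72 (≈12.7639) theta=703/1728 (≈0.4068)
z_focus = -x_out/theta_out = -(919/72)/(703/1728) = -22056/703 ≈ -31.3741
Rounded to 4 decimal places: z = -31.3741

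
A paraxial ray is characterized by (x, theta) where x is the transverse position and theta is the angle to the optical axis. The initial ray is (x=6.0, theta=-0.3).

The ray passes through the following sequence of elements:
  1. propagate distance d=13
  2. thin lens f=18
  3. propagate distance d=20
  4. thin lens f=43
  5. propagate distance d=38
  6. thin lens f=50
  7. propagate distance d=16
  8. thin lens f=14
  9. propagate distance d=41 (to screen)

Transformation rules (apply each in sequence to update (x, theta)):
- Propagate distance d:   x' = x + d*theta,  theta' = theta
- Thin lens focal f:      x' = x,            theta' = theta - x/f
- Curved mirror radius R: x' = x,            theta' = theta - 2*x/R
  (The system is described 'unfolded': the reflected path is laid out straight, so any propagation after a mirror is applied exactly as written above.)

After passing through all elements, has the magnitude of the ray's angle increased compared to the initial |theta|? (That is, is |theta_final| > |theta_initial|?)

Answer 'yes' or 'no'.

Answer: yes

Derivation:
Initial: x=6.0000 theta=-0.3000
After 1 (propagate distance d=13): x=2.1000 theta=-0.3000
After 2 (thin lens f=18): x=2.1000 theta=-5/12 (≈-0.4167)
After 3 (propagate distance d=20): x=-187/30 (≈-6.2333) theta=-5/12 (≈-0.4167)
After 4 (thin lens f=43): x=-187/30 (≈-6.2333) theta=-701/2580 (≈-0.2717)
After 5 (propagate distance d=38): x=-712/43 (≈-16.5581) theta=-701/2580 (≈-0.2717)
After 6 (thin lens f=50): x=-712/43 (≈-16.5581) theta=767/12900 (≈0.0595)
After 7 (propagate distance d=16): x=-50332/3225 (≈-15.6068) theta=767/12900 (≈0.0595)
After 8 (thin lens f=14): x=-50332/3225 (≈-15.6068) theta=106033/90300 (≈1.1742)
After 9 (propagate distance d=41 (to screen)): x=2938057/90300 (≈32.5366) theta=106033/90300 (≈1.1742)
|theta_initial|=0.3000 |theta_final|=106033/90300 (≈1.1742) -> increased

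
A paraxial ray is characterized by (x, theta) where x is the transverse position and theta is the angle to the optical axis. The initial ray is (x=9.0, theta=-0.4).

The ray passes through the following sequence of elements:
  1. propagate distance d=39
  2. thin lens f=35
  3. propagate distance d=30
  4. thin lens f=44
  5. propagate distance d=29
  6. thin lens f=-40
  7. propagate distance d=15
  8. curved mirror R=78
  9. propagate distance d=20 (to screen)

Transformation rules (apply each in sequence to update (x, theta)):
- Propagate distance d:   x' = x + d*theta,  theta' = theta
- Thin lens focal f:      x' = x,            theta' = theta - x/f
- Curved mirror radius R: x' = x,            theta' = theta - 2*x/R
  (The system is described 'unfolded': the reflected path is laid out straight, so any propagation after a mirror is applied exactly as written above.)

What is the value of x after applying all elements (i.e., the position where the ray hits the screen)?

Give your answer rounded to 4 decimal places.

Answer: -10.0758

Derivation:
Initial: x=9.0000 theta=-0.4000
After 1 (propagate distance d=39): x=-6.6000 theta=-0.4000
After 2 (thin lens f=35): x=-6.6000 theta=-37/175 (≈-0.2114)
After 3 (propagate distance d=30): x=-453/35 (≈-12.9429) theta=-37/175 (≈-0.2114)
After 4 (thin lens f=44): x=-453/35 (≈-12.9429) theta=91/1100 (≈0.0827)
After 5 (propagate distance d=29): x=-81187/7700 (≈-10.5438) theta=91/1100 (≈0.0827)
After 6 (thin lens f=-40): x=-81187/7700 (≈-10.5438) theta=-55707/308000 (≈-0.1809)
After 7 (propagate distance d=15): x=-816617/61600 (≈-13.2568) theta=-55707/308000 (≈-0.1809)
After 8 (curved mirror R=78): x=-816617/61600 (≈-13.2568) theta=119407/750750 (≈0.1591)
After 9 (propagate distance d=20 (to screen)): x=-4841203/480480 (≈-10.0758) theta=119407/750750 (≈0.1591)
Rounded to 4 decimal places: x = -10.0758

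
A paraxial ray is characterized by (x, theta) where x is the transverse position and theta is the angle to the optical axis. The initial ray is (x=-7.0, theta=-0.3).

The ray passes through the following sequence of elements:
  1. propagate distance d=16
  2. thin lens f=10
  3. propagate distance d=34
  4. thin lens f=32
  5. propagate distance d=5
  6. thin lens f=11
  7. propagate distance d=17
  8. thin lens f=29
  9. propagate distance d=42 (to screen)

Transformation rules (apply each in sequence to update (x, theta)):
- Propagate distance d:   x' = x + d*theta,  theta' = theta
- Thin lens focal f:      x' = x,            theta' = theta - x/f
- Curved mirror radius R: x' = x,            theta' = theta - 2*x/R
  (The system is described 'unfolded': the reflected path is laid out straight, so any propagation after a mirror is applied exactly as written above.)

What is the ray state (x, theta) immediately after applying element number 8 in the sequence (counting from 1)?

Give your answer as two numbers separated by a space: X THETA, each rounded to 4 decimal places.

Answer: -5.4056 -1.2897

Derivation:
Initial: x=-7.0000 theta=-0.3000
After 1 (propagate distance d=16): x=-11.8000 theta=-0.3000
After 2 (thin lens f=10): x=-11.8000 theta=0.8800
After 3 (propagate distance d=34): x=18.1200 theta=0.8800
After 4 (thin lens f=32): x=18.1200 theta=251/800 (≈0.3138)
After 5 (propagate distance d=5): x=15751/800 (≈19.6888) theta=251/800 (≈0.3138)
After 6 (thin lens f=11): x=15751/800 (≈19.6888) theta=-1299/880 (≈-1.4761)
After 7 (propagate distance d=17): x=-47569/8800 (≈-5.4056) theta=-1299/880 (≈-1.4761)
After 8 (thin lens f=29): x=-47569/8800 (≈-5.4056) theta=-329141/255200 (≈-1.2897)
Rounded to 4 decimal places: x = -5.4056, theta = -1.2897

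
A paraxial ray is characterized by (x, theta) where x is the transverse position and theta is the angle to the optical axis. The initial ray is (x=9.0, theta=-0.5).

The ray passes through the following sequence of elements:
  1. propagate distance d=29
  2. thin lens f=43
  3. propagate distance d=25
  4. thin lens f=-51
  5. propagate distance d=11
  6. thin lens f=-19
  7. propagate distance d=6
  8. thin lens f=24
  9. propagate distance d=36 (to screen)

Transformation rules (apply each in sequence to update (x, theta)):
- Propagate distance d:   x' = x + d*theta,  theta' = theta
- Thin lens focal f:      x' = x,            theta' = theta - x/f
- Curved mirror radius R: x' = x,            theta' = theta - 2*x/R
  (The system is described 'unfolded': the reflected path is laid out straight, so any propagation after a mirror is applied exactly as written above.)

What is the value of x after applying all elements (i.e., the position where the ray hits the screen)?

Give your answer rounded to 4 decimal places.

Initial: x=9.0000 theta=-0.5000
After 1 (propagate distance d=29): x=-5.5000 theta=-0.5000
After 2 (thin lens f=43): x=-5.5000 theta=-16/43 (≈-0.3721)
After 3 (propagate distance d=25): x=-1273/86 (≈-14.8023) theta=-16/43 (≈-0.3721)
After 4 (thin lens f=-51): x=-1273/86 (≈-14.8023) theta=-2905/4386 (≈-0.6623)
After 5 (propagate distance d=11): x=-48439/2193 (≈-22.0880) theta=-2905/4386 (≈-0.6623)
After 6 (thin lens f=-19): x=-48439/2193 (≈-22.0880) theta=-50691/27778 (≈-1.8249)
After 7 (propagate distance d=6): x=-1376560/41667 (≈-33.0372) theta=-50691/27778 (≈-1.8249)
After 8 (thin lens f=24): x=-1376560/41667 (≈-33.0372) theta=-112079/250002 (≈-0.4483)
After 9 (propagate distance d=36 (to screen)): x=-2049034/41667 (≈-49.1764) theta=-112079/250002 (≈-0.4483)
Rounded to 4 decimal places: x = -49.1764

Answer: -49.1764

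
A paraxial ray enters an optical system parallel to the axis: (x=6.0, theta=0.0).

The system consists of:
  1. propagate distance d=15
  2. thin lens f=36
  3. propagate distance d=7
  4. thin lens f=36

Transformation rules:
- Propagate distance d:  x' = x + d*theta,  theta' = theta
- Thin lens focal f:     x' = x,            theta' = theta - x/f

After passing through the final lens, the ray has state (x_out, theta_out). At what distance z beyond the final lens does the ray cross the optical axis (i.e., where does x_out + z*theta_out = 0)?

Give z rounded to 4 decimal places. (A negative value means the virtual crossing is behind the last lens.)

Initial: x=6.0000 theta=0.0000
After 1 (propagate distance d=15): x=6.0000 theta=0.0000
After 2 (thin lens f=36): x=6.0000 theta=-1/6 (≈-0.1667)
After 3 (propagate distance d=7): x=29/6 (≈4.8333) theta=-1/6 (≈-0.1667)
After 4 (thin lens f=36): x=29/6 (≈4.8333) theta=-65/216 (≈-0.3009)
z_focus = -x_out/theta_out = -(29/6)/(-65/216) = 1044/65 ≈ 16.0615
Rounded to 4 decimal places: z = 16.0615

Answer: 16.0615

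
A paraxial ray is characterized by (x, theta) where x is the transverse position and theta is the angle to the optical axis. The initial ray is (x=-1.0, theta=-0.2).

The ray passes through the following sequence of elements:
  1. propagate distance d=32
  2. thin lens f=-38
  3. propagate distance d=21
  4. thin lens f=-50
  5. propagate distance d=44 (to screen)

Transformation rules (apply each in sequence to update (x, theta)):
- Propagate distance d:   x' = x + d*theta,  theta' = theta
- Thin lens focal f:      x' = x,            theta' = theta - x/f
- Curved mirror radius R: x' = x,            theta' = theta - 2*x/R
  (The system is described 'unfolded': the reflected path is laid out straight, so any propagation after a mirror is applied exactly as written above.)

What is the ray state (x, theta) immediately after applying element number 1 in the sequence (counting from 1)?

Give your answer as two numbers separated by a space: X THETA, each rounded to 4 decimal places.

Answer: -7.4000 -0.2000

Derivation:
Initial: x=-1.0000 theta=-0.2000
After 1 (propagate distance d=32): x=-7.4000 theta=-0.2000
Rounded to 4 decimal places: x = -7.4000, theta = -0.2000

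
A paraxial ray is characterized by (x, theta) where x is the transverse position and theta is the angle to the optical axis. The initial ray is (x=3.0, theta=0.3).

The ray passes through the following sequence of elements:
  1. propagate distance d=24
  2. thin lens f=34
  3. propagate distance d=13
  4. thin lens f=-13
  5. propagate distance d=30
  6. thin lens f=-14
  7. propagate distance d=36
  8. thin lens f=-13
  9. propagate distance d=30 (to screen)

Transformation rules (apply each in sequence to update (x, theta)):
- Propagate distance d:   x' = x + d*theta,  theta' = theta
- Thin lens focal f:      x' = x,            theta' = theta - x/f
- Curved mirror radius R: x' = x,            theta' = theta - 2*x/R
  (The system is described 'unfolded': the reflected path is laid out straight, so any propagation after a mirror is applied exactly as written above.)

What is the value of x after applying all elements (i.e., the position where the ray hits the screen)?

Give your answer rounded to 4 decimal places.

Initial: x=3.0000 theta=0.3000
After 1 (propagate distance d=24): x=10.2000 theta=0.3000
After 2 (thin lens f=34): x=10.2000 theta=0.0000
After 3 (propagate distance d=13): x=10.2000 theta=0.0000
After 4 (thin lens f=-13): x=10.2000 theta=51/65 (≈0.7846)
After 5 (propagate distance d=30): x=2193/65 (≈33.7385) theta=51/65 (≈0.7846)
After 6 (thin lens f=-14): x=2193/65 (≈33.7385) theta=2907/910 (≈3.1945)
After 7 (propagate distance d=36): x=67677/455 (≈148.7407) theta=2907/910 (≈3.1945)
After 8 (thin lens f=-13): x=67677/455 (≈148.7407) theta=4947/338 (≈14.6361)
After 9 (propagate distance d=30 (to screen)): x=3476976/5915 (≈587.8235) theta=4947/338 (≈14.6361)
Rounded to 4 decimal places: x = 587.8235

Answer: 587.8235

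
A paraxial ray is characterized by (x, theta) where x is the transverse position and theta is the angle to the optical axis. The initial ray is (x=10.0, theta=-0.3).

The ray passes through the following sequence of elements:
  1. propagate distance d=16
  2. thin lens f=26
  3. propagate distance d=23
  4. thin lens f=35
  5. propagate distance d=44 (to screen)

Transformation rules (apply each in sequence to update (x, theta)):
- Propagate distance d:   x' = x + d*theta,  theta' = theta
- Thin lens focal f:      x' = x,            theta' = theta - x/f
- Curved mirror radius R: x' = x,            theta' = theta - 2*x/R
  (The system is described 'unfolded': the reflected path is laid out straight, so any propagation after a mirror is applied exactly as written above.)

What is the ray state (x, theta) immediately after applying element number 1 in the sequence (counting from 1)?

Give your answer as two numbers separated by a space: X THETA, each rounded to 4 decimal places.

Initial: x=10.0000 theta=-0.3000
After 1 (propagate distance d=16): x=5.2000 theta=-0.3000
Rounded to 4 decimal places: x = 5.2000, theta = -0.3000

Answer: 5.2000 -0.3000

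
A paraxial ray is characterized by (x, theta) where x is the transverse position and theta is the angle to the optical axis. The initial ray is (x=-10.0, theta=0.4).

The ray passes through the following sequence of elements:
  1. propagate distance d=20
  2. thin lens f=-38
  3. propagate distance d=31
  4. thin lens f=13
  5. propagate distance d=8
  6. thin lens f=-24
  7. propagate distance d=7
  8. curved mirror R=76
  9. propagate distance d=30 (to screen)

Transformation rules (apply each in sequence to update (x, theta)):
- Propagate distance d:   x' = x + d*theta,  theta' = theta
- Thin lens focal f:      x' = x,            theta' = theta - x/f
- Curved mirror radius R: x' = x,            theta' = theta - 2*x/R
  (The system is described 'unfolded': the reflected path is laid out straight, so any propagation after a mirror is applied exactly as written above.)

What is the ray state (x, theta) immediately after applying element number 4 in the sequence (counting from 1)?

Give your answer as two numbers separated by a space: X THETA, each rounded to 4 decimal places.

Initial: x=-10.0000 theta=0.4000
After 1 (propagate distance d=20): x=-2.0000 theta=0.4000
After 2 (thin lens f=-38): x=-2.0000 theta=33/95 (≈0.3474)
After 3 (propagate distance d=31): x=833/95 (≈8.7684) theta=33/95 (≈0.3474)
After 4 (thin lens f=13): x=833/95 (≈8.7684) theta=-404/1235 (≈-0.3271)
Rounded to 4 decimal places: x = 8.7684, theta = -0.3271

Answer: 8.7684 -0.3271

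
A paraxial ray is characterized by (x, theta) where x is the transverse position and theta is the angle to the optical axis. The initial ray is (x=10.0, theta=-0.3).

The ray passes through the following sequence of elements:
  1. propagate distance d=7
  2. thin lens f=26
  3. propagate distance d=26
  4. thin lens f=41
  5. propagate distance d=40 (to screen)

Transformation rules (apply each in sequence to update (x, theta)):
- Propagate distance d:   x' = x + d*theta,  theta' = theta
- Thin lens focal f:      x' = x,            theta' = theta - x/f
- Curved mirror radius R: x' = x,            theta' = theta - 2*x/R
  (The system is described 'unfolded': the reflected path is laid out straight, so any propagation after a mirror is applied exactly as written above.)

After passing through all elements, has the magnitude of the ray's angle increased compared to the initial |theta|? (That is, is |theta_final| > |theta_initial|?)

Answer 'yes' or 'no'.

Answer: yes

Derivation:
Initial: x=10.0000 theta=-0.3000
After 1 (propagate distance d=7): x=7.9000 theta=-0.3000
After 2 (thin lens f=26): x=7.9000 theta=-157/260 (≈-0.6038)
After 3 (propagate distance d=26): x=-7.8000 theta=-157/260 (≈-0.6038)
After 4 (thin lens f=41): x=-7.8000 theta=-4409/10660 (≈-0.4136)
After 5 (propagate distance d=40 (to screen)): x=-64877/2665 (≈-24.3441) theta=-4409/10660 (≈-0.4136)
|theta_initial|=0.3000 |theta_final|=4409/10660 (≈0.4136) -> increased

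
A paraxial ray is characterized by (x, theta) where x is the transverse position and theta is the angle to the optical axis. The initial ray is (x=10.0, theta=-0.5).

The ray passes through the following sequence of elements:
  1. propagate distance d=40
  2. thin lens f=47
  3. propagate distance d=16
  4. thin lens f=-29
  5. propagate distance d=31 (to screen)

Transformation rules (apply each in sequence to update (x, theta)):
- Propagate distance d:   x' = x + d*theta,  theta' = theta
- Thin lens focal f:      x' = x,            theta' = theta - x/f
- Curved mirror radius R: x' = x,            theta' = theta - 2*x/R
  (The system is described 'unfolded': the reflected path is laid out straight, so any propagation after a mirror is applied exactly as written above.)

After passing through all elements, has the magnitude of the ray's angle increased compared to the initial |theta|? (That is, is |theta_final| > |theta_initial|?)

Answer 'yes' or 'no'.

Answer: yes

Derivation:
Initial: x=10.0000 theta=-0.5000
After 1 (propagate distance d=40): x=-10.0000 theta=-0.5000
After 2 (thin lens f=47): x=-10.0000 theta=-27/94 (≈-0.2872)
After 3 (propagate distance d=16): x=-686/47 (≈-14.5957) theta=-27/94 (≈-0.2872)
After 4 (thin lens f=-29): x=-686/47 (≈-14.5957) theta=-2155/2726 (≈-0.7905)
After 5 (propagate distance d=31 (to screen)): x=-106593/2726 (≈-39.1023) theta=-2155/2726 (≈-0.7905)
|theta_initial|=0.5000 |theta_final|=2155/2726 (≈0.7905) -> increased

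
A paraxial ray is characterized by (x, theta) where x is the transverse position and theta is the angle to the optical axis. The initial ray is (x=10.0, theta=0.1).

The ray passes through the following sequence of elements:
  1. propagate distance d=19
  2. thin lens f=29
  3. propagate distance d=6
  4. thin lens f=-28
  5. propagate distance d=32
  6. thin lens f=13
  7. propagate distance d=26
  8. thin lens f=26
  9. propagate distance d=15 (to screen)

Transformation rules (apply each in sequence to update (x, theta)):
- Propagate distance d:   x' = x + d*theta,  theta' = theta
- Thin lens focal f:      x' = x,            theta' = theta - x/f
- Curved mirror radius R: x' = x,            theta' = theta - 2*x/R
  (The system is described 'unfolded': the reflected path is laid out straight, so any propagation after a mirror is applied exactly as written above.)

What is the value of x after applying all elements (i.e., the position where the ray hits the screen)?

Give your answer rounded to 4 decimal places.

Initial: x=10.0000 theta=0.1000
After 1 (propagate distance d=19): x=11.9000 theta=0.1000
After 2 (thin lens f=29): x=11.9000 theta=-9/29 (≈-0.3103)
After 3 (propagate distance d=6): x=2911/290 (≈10.0379) theta=-9/29 (≈-0.3103)
After 4 (thin lens f=-28): x=2911/290 (≈10.0379) theta=391/8120 (≈0.0482)
After 5 (propagate distance d=32): x=4701/406 (≈11.5788) theta=391/8120 (≈0.0482)
After 6 (thin lens f=13): x=4701/406 (≈11.5788) theta=-88937/105560 (≈-0.8425)
After 7 (propagate distance d=26): x=-41927/4060 (≈-10.3268) theta=-88937/105560 (≈-0.8425)
After 8 (thin lens f=26): x=-41927/4060 (≈-10.3268) theta=-4701/10556 (≈-0.4453)
After 9 (propagate distance d=15 (to screen)): x=-448813/26390 (≈-17.0069) theta=-4701/10556 (≈-0.4453)
Rounded to 4 decimal places: x = -17.0069

Answer: -17.0069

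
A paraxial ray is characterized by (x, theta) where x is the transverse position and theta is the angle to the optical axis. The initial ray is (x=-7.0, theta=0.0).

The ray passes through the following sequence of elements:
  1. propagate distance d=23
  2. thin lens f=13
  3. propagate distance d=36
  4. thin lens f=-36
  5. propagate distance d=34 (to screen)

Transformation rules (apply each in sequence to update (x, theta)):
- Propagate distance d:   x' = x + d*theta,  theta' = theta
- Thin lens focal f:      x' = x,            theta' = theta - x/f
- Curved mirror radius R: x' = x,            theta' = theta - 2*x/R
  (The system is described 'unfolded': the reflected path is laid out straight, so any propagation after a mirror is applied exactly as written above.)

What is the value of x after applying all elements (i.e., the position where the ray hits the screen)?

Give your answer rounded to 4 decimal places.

Answer: 42.3889

Derivation:
Initial: x=-7.0000 theta=0.0000
After 1 (propagate distance d=23): x=-7.0000 theta=0.0000
After 2 (thin lens f=13): x=-7.0000 theta=7/13 (≈0.5385)
After 3 (propagate distance d=36): x=161/13 (≈12.3846) theta=7/13 (≈0.5385)
After 4 (thin lens f=-36): x=161/13 (≈12.3846) theta=413/468 (≈0.8825)
After 5 (propagate distance d=34 (to screen)): x=763/18 (≈42.3889) theta=413/468 (≈0.8825)
Rounded to 4 decimal places: x = 42.3889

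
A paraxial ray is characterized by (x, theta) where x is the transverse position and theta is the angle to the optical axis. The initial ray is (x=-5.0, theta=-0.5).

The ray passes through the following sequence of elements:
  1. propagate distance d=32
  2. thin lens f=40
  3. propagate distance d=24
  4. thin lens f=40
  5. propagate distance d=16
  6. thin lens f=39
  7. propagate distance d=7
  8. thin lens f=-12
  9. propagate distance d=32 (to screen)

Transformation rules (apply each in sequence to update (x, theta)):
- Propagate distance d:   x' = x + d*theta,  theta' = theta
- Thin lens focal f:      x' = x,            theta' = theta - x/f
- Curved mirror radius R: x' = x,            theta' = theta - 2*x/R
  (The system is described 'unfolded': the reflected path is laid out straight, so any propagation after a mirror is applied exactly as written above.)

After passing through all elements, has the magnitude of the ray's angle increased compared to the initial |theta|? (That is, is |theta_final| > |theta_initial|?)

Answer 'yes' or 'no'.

Answer: no

Derivation:
Initial: x=-5.0000 theta=-0.5000
After 1 (propagate distance d=32): x=-21.0000 theta=-0.5000
After 2 (thin lens f=40): x=-21.0000 theta=0.0250
After 3 (propagate distance d=24): x=-20.4000 theta=0.0250
After 4 (thin lens f=40): x=-20.4000 theta=0.5350
After 5 (propagate distance d=16): x=-11.8400 theta=0.5350
After 6 (thin lens f=39): x=-11.8400 theta=6541/7800 (≈0.8386)
After 7 (propagate distance d=7): x=-9313/1560 (≈-5.9699) theta=6541/7800 (≈0.8386)
After 8 (thin lens f=-12): x=-9313/1560 (≈-5.9699) theta=31927/93600 (≈0.3411)
After 9 (propagate distance d=32 (to screen)): x=115721/23400 (≈4.9453) theta=31927/93600 (≈0.3411)
|theta_initial|=0.5000 |theta_final|=31927/93600 (≈0.3411) -> not increased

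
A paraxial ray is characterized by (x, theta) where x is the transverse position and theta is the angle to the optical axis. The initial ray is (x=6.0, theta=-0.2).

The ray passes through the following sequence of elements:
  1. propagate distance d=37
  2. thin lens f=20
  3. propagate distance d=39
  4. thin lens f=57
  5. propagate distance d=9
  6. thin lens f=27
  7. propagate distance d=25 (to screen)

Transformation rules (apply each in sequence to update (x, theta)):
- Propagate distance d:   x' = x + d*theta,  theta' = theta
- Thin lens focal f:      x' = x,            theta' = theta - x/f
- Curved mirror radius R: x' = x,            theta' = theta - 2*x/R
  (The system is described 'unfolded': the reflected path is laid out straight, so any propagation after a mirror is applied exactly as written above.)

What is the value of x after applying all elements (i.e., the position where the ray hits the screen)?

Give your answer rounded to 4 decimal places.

Initial: x=6.0000 theta=-0.2000
After 1 (propagate distance d=37): x=-1.4000 theta=-0.2000
After 2 (thin lens f=20): x=-1.4000 theta=-0.1300
After 3 (propagate distance d=39): x=-6.4700 theta=-0.1300
After 4 (thin lens f=57): x=-6.4700 theta=-47/2850 (≈-0.0165)
After 5 (propagate distance d=9): x=-503/76 (≈-6.6184) theta=-47/2850 (≈-0.0165)
After 6 (thin lens f=27): x=-503/76 (≈-6.6184) theta=11729/51300 (≈0.2286)
After 7 (propagate distance d=25 (to screen)): x=-463/513 (≈-0.9025) theta=11729/51300 (≈0.2286)
Rounded to 4 decimal places: x = -0.9025

Answer: -0.9025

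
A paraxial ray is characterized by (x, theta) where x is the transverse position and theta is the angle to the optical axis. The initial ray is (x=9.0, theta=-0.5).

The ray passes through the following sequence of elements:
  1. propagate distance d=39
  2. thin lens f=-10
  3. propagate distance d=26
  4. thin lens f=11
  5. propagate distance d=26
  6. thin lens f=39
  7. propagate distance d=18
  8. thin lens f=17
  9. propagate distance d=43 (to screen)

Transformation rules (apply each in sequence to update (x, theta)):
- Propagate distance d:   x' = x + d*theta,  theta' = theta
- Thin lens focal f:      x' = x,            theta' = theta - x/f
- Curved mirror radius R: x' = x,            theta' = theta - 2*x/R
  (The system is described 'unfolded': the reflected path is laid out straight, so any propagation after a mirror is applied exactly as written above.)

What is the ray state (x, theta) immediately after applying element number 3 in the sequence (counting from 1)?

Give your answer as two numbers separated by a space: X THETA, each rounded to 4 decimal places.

Answer: -50.8000 -1.5500

Derivation:
Initial: x=9.0000 theta=-0.5000
After 1 (propagate distance d=39): x=-10.5000 theta=-0.5000
After 2 (thin lens f=-10): x=-10.5000 theta=-1.5500
After 3 (propagate distance d=26): x=-50.8000 theta=-1.5500
Rounded to 4 decimal places: x = -50.8000, theta = -1.5500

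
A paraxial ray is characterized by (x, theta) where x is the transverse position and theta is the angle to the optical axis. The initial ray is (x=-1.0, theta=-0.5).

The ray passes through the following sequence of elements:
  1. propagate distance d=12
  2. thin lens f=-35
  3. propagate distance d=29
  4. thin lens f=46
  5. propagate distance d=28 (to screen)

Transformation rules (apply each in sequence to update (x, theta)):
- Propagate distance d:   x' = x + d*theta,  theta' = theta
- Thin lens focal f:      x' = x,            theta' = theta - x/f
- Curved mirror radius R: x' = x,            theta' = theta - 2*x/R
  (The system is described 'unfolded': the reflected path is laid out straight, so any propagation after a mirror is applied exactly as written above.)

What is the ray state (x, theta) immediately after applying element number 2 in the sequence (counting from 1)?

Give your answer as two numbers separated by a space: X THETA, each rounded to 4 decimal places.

Answer: -7.0000 -0.7000

Derivation:
Initial: x=-1.0000 theta=-0.5000
After 1 (propagate distance d=12): x=-7.0000 theta=-0.5000
After 2 (thin lens f=-35): x=-7.0000 theta=-0.7000
Rounded to 4 decimal places: x = -7.0000, theta = -0.7000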